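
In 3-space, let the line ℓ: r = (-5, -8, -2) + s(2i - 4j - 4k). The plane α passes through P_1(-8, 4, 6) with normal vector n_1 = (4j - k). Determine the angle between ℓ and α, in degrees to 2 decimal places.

α: n_1·r = n_1·P_1 gives 4y - z = 10.
sin θ = |n·v| / (|n||v|) = |-12| / (√17 · √36) = 0.48507.
θ ≈ 29.02°.

29.02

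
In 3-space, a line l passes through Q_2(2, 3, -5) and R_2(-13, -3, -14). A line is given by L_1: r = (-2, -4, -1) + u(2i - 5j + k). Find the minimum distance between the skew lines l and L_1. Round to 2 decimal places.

5.68

A direction vector for l is R_2 − Q_2 = (-15, -6, -9).
Common perpendicular direction n = (-15, -6, -9) × (2, -5, 1) = (-51, -3, 87).
With w = (-2, -4, -1) − (2, 3, -5) = (-4, -7, 4), w · n = 573.
Distance = |w · n| / |n| = |573| / √10179 ≈ 5.68.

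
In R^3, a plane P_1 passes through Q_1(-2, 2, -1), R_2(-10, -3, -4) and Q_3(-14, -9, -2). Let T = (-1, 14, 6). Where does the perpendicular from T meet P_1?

Q_1R_2 = (-8, -5, -3), Q_1Q_3 = (-12, -11, -1); a normal to P_1 is Q_1R_2 × Q_1Q_3 = (-28, 28, 28).
Using Q_1: P_1 has equation -28x + 28y + 28z = 84.
Foot = T − λn with λ = (n·T − d)/|n|² = (588 − 84)/2352 = 3/14.
Foot = (-1, 14, 6) − (3/14)·(-28, 28, 28) = (5, 8, 0).

(5, 8, 0)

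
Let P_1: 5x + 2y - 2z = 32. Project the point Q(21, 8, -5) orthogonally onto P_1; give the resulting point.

(6, 2, 1)

Foot = Q − λn with λ = (n·Q − d)/|n|² = (131 − 32)/33 = 3.
Foot = (21, 8, -5) − 3·(5, 2, -2) = (6, 2, 1).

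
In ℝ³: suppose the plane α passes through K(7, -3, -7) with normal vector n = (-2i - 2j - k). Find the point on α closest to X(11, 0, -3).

(7, -4, -5)

α: n·r = n·K gives -2x - 2y - z = -1.
Foot = X − λn with λ = (n·X − d)/|n|² = (-19 − (-1))/9 = -2.
Foot = (11, 0, -3) − (-2)·(-2, -2, -1) = (7, -4, -5).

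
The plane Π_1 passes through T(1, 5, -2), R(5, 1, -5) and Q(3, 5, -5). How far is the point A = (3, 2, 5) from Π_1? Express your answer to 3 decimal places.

TR = (4, -4, -3), TQ = (2, 0, -3); a normal to Π_1 is TR × TQ = (12, 6, 8).
Using T: Π_1 has equation 12x + 6y + 8z = 26.
n·A − d = (12)·(3) + (6)·(2) + (8)·(5) − 26 = 62; |n| = √244.
Distance = |62| / √244 = 62/√244 ≈ 3.969.

3.969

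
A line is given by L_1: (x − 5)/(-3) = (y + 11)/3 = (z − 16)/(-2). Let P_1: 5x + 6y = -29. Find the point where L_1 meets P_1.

(-7, 1, 8)

L_1 has direction (-3, 3, -2) through (5, -11, 16).
Substitute r = (5, -11, 16) + t(-3, 3, -2) into the plane: -41 + 3t = -29, so t = 4.
Intersection: (5, -11, 16) + 4·(-3, 3, -2) = (-7, 1, 8).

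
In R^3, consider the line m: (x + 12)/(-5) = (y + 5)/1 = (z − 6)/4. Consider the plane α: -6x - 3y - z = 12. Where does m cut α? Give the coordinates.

m has direction (-5, 1, 4) through (-12, -5, 6).
Substitute r = (-12, -5, 6) + t(-5, 1, 4) into the plane: 81 + 23t = 12, so t = -3.
Intersection: (-12, -5, 6) + (-3)·(-5, 1, 4) = (3, -8, -6).

(3, -8, -6)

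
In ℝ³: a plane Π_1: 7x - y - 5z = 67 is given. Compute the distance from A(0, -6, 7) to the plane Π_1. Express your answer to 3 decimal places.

n·A − d = (7)·(0) + (-1)·(-6) + (-5)·(7) − 67 = -96; |n| = √75.
Distance = |-96| / √75 = 96/√75 ≈ 11.085.

11.085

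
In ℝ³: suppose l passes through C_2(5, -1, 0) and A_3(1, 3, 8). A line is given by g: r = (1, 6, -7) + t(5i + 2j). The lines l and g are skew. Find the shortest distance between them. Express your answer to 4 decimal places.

A direction vector for l is A_3 − C_2 = (-4, 4, 8).
Common perpendicular direction n = (-4, 4, 8) × (5, 2, 0) = (-16, 40, -28).
With w = (1, 6, -7) − (5, -1, 0) = (-4, 7, -7), w · n = 540.
Distance = |w · n| / |n| = |540| / √2640 ≈ 10.5097.

10.5097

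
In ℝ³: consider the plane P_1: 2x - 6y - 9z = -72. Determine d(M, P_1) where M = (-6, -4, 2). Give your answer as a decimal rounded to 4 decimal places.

n·M − d = (2)·(-6) + (-6)·(-4) + (-9)·(2) − (-72) = 66; |n| = √121.
Distance = |66| / √121 = 66/√121 ≈ 6.0000.

6.0000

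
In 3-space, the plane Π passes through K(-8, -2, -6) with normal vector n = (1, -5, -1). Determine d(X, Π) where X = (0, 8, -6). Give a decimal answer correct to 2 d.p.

8.08

Π: n·r = n·K gives x - 5y - z = 8.
n·X − d = (1)·(0) + (-5)·(8) + (-1)·(-6) − 8 = -42; |n| = √27.
Distance = |-42| / √27 = 42/√27 ≈ 8.08.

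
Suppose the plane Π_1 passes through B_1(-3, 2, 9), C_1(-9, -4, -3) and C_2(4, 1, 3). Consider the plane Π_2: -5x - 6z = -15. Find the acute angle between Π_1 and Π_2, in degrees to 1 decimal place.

66.6

B_1C_1 = (-6, -6, -12), B_1C_2 = (7, -1, -6); a normal to Π_1 is B_1C_1 × B_1C_2 = (24, -120, 48).
Using B_1: Π_1 has equation 24x - 120y + 48z = 120.
cos θ = |n₁·n₂| / (|n₁||n₂|) = |-408| / (√17280 · √61).
θ = arccos(0.39740) ≈ 66.6°.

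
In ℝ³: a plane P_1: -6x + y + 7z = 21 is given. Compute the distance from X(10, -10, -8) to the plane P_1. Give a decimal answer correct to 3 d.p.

15.851

n·X − d = (-6)·(10) + (1)·(-10) + (7)·(-8) − 21 = -147; |n| = √86.
Distance = |-147| / √86 = 147/√86 ≈ 15.851.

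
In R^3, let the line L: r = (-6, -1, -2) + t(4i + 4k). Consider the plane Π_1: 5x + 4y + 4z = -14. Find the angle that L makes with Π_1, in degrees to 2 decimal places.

sin θ = |n·v| / (|n||v|) = |36| / (√57 · √32) = 0.84293.
θ ≈ 57.45°.

57.45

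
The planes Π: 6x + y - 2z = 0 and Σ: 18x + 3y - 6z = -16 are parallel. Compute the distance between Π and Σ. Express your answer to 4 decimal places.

Rescale Σ by 1/3: 6x + y - 2z = -16/3. Then distance = |0 − (-16/3)| / √41 ≈ 0.8329.

0.8329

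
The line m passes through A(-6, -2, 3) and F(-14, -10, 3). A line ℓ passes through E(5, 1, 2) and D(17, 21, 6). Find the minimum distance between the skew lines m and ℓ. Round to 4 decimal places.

2.4495

A direction vector for m is F − A = (-8, -8, 0).
A direction vector for ℓ is D − E = (12, 20, 4).
Common perpendicular direction n = (-8, -8, 0) × (12, 20, 4) = (-32, 32, -64).
With w = (5, 1, 2) − (-6, -2, 3) = (11, 3, -1), w · n = -192.
Distance = |w · n| / |n| = |-192| / √6144 ≈ 2.4495.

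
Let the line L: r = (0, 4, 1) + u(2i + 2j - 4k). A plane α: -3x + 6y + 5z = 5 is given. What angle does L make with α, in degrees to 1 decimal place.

sin θ = |n·v| / (|n||v|) = |-14| / (√70 · √24) = 0.34157.
θ ≈ 20.0°.

20.0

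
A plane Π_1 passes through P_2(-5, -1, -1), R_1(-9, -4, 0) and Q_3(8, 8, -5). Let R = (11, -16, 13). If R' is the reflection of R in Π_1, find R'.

P_2R_1 = (-4, -3, 1), P_2Q_3 = (13, 9, -4); a normal to Π_1 is P_2R_1 × P_2Q_3 = (3, -3, 3).
Using P_2: Π_1 has equation 3x - 3y + 3z = -15.
λ = (n·R − d)/|n|² = (120 − (-15))/27 = 5.
Reflection = R − 2λn = (11, -16, 13) − 10·(3, -3, 3) = (-19, 14, -17).

(-19, 14, -17)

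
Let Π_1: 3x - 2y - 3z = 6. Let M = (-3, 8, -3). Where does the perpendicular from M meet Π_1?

(0, 6, -6)

Foot = M − λn with λ = (n·M − d)/|n|² = (-16 − 6)/22 = -1.
Foot = (-3, 8, -3) − (-1)·(3, -2, -3) = (0, 6, -6).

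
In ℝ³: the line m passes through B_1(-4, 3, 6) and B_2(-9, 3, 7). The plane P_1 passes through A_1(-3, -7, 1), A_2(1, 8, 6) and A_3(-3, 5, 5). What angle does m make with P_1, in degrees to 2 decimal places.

10.72

A direction vector for m is B_2 − B_1 = (-5, 0, 1).
A_1A_2 = (4, 15, 5), A_1A_3 = (0, 12, 4); a normal to P_1 is A_1A_2 × A_1A_3 = (0, -16, 48).
Using A_1: P_1 has equation -16y + 48z = 160.
sin θ = |n·v| / (|n||v|) = |48| / (√2560 · √26) = 0.18605.
θ ≈ 10.72°.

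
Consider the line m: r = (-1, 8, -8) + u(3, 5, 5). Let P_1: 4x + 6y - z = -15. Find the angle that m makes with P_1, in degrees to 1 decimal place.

41.4

sin θ = |n·v| / (|n||v|) = |37| / (√53 · √59) = 0.66166.
θ ≈ 41.4°.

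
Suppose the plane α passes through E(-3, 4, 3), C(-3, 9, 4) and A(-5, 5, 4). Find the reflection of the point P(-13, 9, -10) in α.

EC = (0, 5, 1), EA = (-2, 1, 1); a normal to α is EC × EA = (4, -2, 10).
Using E: α has equation 4x - 2y + 10z = 10.
λ = (n·P − d)/|n|² = (-170 − 10)/120 = -3/2.
Reflection = P − 2λn = (-13, 9, -10) − (-3)·(4, -2, 10) = (-1, 3, 20).

(-1, 3, 20)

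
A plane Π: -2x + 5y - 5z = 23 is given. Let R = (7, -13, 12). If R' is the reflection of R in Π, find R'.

(-5, 17, -18)

λ = (n·R − d)/|n|² = (-139 − 23)/54 = -3.
Reflection = R − 2λn = (7, -13, 12) − (-6)·(-2, 5, -5) = (-5, 17, -18).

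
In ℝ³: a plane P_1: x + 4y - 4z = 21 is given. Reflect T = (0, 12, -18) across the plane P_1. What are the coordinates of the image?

λ = (n·T − d)/|n|² = (120 − 21)/33 = 3.
Reflection = T − 2λn = (0, 12, -18) − 6·(1, 4, -4) = (-6, -12, 6).

(-6, -12, 6)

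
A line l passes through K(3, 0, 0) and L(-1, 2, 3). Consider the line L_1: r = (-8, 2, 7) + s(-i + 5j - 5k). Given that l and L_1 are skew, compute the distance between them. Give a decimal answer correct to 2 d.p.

A direction vector for l is L − K = (-4, 2, 3).
Common perpendicular direction n = (-4, 2, 3) × (-1, 5, -5) = (-25, -23, -18).
With w = (-8, 2, 7) − (3, 0, 0) = (-11, 2, 7), w · n = 103.
Distance = |w · n| / |n| = |103| / √1478 ≈ 2.68.

2.68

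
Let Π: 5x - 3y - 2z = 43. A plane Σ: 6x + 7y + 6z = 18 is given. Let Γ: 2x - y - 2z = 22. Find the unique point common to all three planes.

(7, 0, -4)

Solving the 3×3 linear system 5x - 3y - 2z = 43, 6x + 7y + 6z = 18, 2x - y - 2z = 22 (e.g. by elimination or Cramer's rule, determinant = -72) gives (7, 0, -4).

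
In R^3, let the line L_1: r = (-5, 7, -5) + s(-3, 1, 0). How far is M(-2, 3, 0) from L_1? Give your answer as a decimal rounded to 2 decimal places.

5.75

Taking (-5, 7, -5) on L_1 with direction v = (-3, 1, 0): w = M − (-5, 7, -5) = (3, -4, 5), and w × v = (-5, -15, -9).
Distance = |w × v| / |v| = √331 / √10 ≈ 5.75.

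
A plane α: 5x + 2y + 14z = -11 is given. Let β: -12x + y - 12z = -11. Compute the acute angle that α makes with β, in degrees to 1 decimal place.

27.6

cos θ = |n₁·n₂| / (|n₁||n₂|) = |-226| / (√225 · √289).
θ = arccos(0.88627) ≈ 27.6°.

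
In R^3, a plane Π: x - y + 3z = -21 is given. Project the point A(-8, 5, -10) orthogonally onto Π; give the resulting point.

Foot = A − λn with λ = (n·A − d)/|n|² = (-43 − (-21))/11 = -2.
Foot = (-8, 5, -10) − (-2)·(1, -1, 3) = (-6, 3, -4).

(-6, 3, -4)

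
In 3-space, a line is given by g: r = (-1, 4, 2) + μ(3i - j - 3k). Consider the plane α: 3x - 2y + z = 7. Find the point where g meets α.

Substitute r = (-1, 4, 2) + t(3, -1, -3) into the plane: -9 + 8t = 7, so t = 2.
Intersection: (-1, 4, 2) + 2·(3, -1, -3) = (5, 2, -4).

(5, 2, -4)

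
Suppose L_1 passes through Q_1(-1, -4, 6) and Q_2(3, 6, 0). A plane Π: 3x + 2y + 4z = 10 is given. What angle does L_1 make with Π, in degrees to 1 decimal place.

A direction vector for L_1 is Q_2 − Q_1 = (4, 10, -6).
sin θ = |n·v| / (|n||v|) = |8| / (√29 · √152) = 0.12050.
θ ≈ 6.9°.

6.9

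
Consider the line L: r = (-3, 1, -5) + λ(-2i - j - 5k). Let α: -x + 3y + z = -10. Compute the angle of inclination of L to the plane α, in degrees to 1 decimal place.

sin θ = |n·v| / (|n||v|) = |-6| / (√11 · √30) = 0.33029.
θ ≈ 19.3°.

19.3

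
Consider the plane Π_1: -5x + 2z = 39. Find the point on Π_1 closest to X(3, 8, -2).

(-7, 8, 2)

Foot = X − λn with λ = (n·X − d)/|n|² = (-19 − 39)/29 = -2.
Foot = (3, 8, -2) − (-2)·(-5, 0, 2) = (-7, 8, 2).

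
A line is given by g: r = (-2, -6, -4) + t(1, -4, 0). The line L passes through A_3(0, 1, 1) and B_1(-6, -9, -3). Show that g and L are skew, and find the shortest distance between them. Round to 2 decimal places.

2.91

A direction vector for L is B_1 − A_3 = (-6, -10, -4).
Common perpendicular direction n = (1, -4, 0) × (-6, -10, -4) = (16, 4, -34).
With w = (0, 1, 1) − (-2, -6, -4) = (2, 7, 5), w · n = -110.
Since n ≠ 0 the lines are not parallel, and w · n = -110 ≠ 0 so they do not intersect; hence they are skew.
Distance = |w · n| / |n| = |-110| / √1428 ≈ 2.91.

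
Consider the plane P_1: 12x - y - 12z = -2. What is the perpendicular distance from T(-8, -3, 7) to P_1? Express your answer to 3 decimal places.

10.294

n·T − d = (12)·(-8) + (-1)·(-3) + (-12)·(7) − (-2) = -175; |n| = √289.
Distance = |-175| / √289 = 175/√289 ≈ 10.294.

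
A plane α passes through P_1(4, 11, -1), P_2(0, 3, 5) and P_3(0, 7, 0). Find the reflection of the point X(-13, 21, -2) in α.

(3, 1, -18)

P_1P_2 = (-4, -8, 6), P_1P_3 = (-4, -4, 1); a normal to α is P_1P_2 × P_1P_3 = (16, -20, -16).
Using P_1: α has equation 16x - 20y - 16z = -140.
λ = (n·X − d)/|n|² = (-596 − (-140))/912 = -1/2.
Reflection = X − 2λn = (-13, 21, -2) − (-1)·(16, -20, -16) = (3, 1, -18).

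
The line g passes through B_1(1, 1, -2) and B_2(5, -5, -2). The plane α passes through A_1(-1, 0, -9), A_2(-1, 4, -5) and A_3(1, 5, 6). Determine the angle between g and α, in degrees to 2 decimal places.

A direction vector for g is B_2 − B_1 = (4, -6, 0).
A_1A_2 = (0, 4, 4), A_1A_3 = (2, 5, 15); a normal to α is A_1A_2 × A_1A_3 = (40, 8, -8).
Using A_1: α has equation 40x + 8y - 8z = 32.
sin θ = |n·v| / (|n||v|) = |112| / (√1728 · √52) = 0.37363.
θ ≈ 21.94°.

21.94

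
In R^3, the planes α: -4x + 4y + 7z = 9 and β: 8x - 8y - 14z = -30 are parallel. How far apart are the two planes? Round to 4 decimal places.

0.6667

Rescale β by 1/(-2): -4x + 4y + 7z = 15. Then distance = |9 − 15| / √81 ≈ 0.6667.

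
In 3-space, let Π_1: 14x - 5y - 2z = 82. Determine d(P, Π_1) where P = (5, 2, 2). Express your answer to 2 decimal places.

1.73

n·P − d = (14)·(5) + (-5)·(2) + (-2)·(2) − 82 = -26; |n| = √225.
Distance = |-26| / √225 = 26/√225 ≈ 1.73.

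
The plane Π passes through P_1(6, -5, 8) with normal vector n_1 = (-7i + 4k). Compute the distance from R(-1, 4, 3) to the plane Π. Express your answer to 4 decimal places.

3.5970

Π: n_1·r = n_1·P_1 gives -7x + 4z = -10.
n·R − d = (-7)·(-1) + (0)·(4) + (4)·(3) − (-10) = 29; |n| = √65.
Distance = |29| / √65 = 29/√65 ≈ 3.5970.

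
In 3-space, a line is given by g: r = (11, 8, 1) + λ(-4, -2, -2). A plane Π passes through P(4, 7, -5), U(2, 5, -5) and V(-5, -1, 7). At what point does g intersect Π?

(-1, 2, -5)

PU = (-2, -2, 0), PV = (-9, -8, 12); a normal to Π is PU × PV = (-24, 24, -2).
Using P: Π has equation -24x + 24y - 2z = 82.
Substitute r = (11, 8, 1) + t(-4, -2, -2) into the plane: -74 + 52t = 82, so t = 3.
Intersection: (11, 8, 1) + 3·(-4, -2, -2) = (-1, 2, -5).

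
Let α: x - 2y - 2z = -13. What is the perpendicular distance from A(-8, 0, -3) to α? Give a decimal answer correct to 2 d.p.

n·A − d = (1)·(-8) + (-2)·(0) + (-2)·(-3) − (-13) = 11; |n| = √9.
Distance = |11| / √9 = 11/√9 ≈ 3.67.

3.67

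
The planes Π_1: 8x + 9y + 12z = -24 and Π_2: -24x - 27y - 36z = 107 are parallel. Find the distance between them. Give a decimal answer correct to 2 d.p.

0.69

Rescale Π_2 by 1/(-3): 8x + 9y + 12z = -107/3. Then distance = |-24 − (-107/3)| / √289 ≈ 0.69.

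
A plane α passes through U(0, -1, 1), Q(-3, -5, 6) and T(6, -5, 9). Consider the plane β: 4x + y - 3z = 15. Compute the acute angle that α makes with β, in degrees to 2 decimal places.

UQ = (-3, -4, 5), UT = (6, -4, 8); a normal to α is UQ × UT = (-12, 54, 36).
Using U: α has equation -12x + 54y + 36z = -18.
cos θ = |n₁·n₂| / (|n₁||n₂|) = |-102| / (√4356 · √26).
θ = arccos(0.30309) ≈ 72.36°.

72.36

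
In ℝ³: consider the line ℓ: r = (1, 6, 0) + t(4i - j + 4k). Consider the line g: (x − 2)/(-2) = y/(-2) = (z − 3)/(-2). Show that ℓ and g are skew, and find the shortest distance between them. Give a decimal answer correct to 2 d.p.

g has direction (-2, -2, -2) through (2, 0, 3).
Common perpendicular direction n = (4, -1, 4) × (-2, -2, -2) = (10, 0, -10).
With w = (2, 0, 3) − (1, 6, 0) = (1, -6, 3), w · n = -20.
Since n ≠ 0 the lines are not parallel, and w · n = -20 ≠ 0 so they do not intersect; hence they are skew.
Distance = |w · n| / |n| = |-20| / √200 ≈ 1.41.

1.41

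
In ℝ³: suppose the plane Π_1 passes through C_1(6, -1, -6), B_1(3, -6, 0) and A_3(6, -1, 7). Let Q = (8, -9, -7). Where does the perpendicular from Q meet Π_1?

(3, -6, -7)

C_1B_1 = (-3, -5, 6), C_1A_3 = (0, 0, 13); a normal to Π_1 is C_1B_1 × C_1A_3 = (-65, 39, 0).
Using C_1: Π_1 has equation -65x + 39y = -429.
Foot = Q − λn with λ = (n·Q − d)/|n|² = (-871 − (-429))/5746 = -1/13.
Foot = (8, -9, -7) − (-1/13)·(-65, 39, 0) = (3, -6, -7).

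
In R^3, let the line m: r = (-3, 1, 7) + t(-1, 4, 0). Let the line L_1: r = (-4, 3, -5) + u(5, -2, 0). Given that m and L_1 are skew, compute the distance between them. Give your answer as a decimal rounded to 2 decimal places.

12.00

Common perpendicular direction n = (-1, 4, 0) × (5, -2, 0) = (0, 0, -18).
With w = (-4, 3, -5) − (-3, 1, 7) = (-1, 2, -12), w · n = 216.
Distance = |w · n| / |n| = |216| / √324 ≈ 12.00.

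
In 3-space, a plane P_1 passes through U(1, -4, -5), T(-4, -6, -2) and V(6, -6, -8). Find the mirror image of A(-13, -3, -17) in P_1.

UT = (-5, -2, 3), UV = (5, -2, -3); a normal to P_1 is UT × UV = (12, 0, 20).
Using U: P_1 has equation 12x + 20z = -88.
λ = (n·A − d)/|n|² = (-496 − (-88))/544 = -3/4.
Reflection = A − 2λn = (-13, -3, -17) − (-3/2)·(12, 0, 20) = (5, -3, 13).

(5, -3, 13)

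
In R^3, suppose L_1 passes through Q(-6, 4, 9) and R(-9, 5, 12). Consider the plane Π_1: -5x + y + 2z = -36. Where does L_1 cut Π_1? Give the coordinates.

(6, 0, -3)

A direction vector for L_1 is R − Q = (-3, 1, 3).
Substitute r = (-6, 4, 9) + t(-3, 1, 3) into the plane: 52 + 22t = -36, so t = -4.
Intersection: (-6, 4, 9) + (-4)·(-3, 1, 3) = (6, 0, -3).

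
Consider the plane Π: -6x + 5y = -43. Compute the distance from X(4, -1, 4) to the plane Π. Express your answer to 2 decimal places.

1.79

n·X − d = (-6)·(4) + (5)·(-1) + (0)·(4) − (-43) = 14; |n| = √61.
Distance = |14| / √61 = 14/√61 ≈ 1.79.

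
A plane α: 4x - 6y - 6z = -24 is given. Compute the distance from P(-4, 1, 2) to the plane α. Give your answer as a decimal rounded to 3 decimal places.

1.066

n·P − d = (4)·(-4) + (-6)·(1) + (-6)·(2) − (-24) = -10; |n| = √88.
Distance = |-10| / √88 = 10/√88 ≈ 1.066.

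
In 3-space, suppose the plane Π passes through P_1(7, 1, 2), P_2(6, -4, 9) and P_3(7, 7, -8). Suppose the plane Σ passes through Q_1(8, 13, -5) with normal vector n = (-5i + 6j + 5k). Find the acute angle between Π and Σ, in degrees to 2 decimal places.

P_1P_2 = (-1, -5, 7), P_1P_3 = (0, 6, -10); a normal to Π is P_1P_2 × P_1P_3 = (8, -10, -6).
Using P_1: Π has equation 8x - 10y - 6z = 34.
Σ: n·r = n·Q_1 gives -5x + 6y + 5z = 13.
cos θ = |n₁·n₂| / (|n₁||n₂|) = |-130| / (√200 · √86).
θ = arccos(0.99124) ≈ 7.59°.

7.59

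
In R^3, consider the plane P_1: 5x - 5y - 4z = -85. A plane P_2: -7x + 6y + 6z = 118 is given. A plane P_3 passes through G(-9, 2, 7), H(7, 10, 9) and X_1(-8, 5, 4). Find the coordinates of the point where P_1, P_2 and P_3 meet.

(-10, 3, 5)

GH = (16, 8, 2), GX_1 = (1, 3, -3); a normal to P_3 is GH × GX_1 = (-30, 50, 40).
Using G: P_3 has equation -30x + 50y + 40z = 650.
Solving the 3×3 linear system 5x - 5y - 4z = -85, -7x + 6y + 6z = 118, -30x + 50y + 40z = 650 (e.g. by elimination or Cramer's rule, determinant = -120) gives (-10, 3, 5).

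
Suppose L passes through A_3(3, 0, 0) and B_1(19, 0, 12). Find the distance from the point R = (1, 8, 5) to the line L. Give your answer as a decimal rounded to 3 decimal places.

A direction vector for L is B_1 − A_3 = (16, 0, 12).
Taking (3, 0, 0) on L with direction v = (16, 0, 12): w = R − (3, 0, 0) = (-2, 8, 5), and w × v = (96, 104, -128).
Distance = |w × v| / |v| = √36416 / √400 ≈ 9.541.

9.541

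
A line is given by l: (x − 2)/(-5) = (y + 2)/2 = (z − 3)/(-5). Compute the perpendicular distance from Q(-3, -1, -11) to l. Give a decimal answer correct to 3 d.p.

l has direction (-5, 2, -5) through (2, -2, 3).
Taking (2, -2, 3) on l with direction v = (-5, 2, -5): w = Q − (2, -2, 3) = (-5, 1, -14), and w × v = (23, 45, -5).
Distance = |w × v| / |v| = √2579 / √54 ≈ 6.911.

6.911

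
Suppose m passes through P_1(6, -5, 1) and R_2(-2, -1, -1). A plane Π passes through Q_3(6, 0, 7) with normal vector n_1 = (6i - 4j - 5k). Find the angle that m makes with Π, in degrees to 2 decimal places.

42.18

A direction vector for m is R_2 − P_1 = (-8, 4, -2).
Π: n_1·r = n_1·Q_3 gives 6x - 4y - 5z = 1.
sin θ = |n·v| / (|n||v|) = |-54| / (√77 · √84) = 0.67144.
θ ≈ 42.18°.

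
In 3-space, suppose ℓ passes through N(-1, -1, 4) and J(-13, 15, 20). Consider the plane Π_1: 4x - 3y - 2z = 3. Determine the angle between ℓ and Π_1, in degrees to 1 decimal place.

68.1

A direction vector for ℓ is J − N = (-12, 16, 16).
sin θ = |n·v| / (|n||v|) = |-128| / (√29 · √656) = 0.92802.
θ ≈ 68.1°.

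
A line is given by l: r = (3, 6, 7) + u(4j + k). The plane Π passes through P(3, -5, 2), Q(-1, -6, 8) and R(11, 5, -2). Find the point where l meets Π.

PQ = (-4, -1, 6), PR = (8, 10, -4); a normal to Π is PQ × PR = (-56, 32, -32).
Using P: Π has equation -56x + 32y - 32z = -392.
Substitute r = (3, 6, 7) + t(0, 4, 1) into the plane: -200 + 96t = -392, so t = -2.
Intersection: (3, 6, 7) + (-2)·(0, 4, 1) = (3, -2, 5).

(3, -2, 5)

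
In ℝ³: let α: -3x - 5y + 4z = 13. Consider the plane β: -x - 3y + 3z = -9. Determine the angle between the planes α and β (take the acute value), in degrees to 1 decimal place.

13.3

cos θ = |n₁·n₂| / (|n₁||n₂|) = |30| / (√50 · √19).
θ = arccos(0.97333) ≈ 13.3°.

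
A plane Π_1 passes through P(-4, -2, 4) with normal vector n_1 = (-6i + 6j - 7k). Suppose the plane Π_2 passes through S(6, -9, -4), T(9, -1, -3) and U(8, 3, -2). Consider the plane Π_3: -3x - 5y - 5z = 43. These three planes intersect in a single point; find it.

Π_1: n_1·r = n_1·P gives -6x + 6y - 7z = -16.
ST = (3, 8, 1), SU = (2, 12, 2); a normal to Π_2 is ST × SU = (4, -4, 20).
Using S: Π_2 has equation 4x - 4y + 20z = -20.
Solving the 3×3 linear system -6x + 6y - 7z = -16, 4x - 4y + 20z = -20, -3x - 5y - 5z = 43 (e.g. by elimination or Cramer's rule, determinant = -736) gives (-1, -6, -2).

(-1, -6, -2)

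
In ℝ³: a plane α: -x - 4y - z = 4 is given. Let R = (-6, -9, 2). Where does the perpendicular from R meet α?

Foot = R − λn with λ = (n·R − d)/|n|² = (40 − 4)/18 = 2.
Foot = (-6, -9, 2) − 2·(-1, -4, -1) = (-4, -1, 4).

(-4, -1, 4)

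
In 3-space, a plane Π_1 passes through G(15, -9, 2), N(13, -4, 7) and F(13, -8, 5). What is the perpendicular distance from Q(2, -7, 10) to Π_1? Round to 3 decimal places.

5.516

GN = (-2, 5, 5), GF = (-2, 1, 3); a normal to Π_1 is GN × GF = (10, -4, 8).
Using G: Π_1 has equation 10x - 4y + 8z = 202.
n·Q − d = (10)·(2) + (-4)·(-7) + (8)·(10) − 202 = -74; |n| = √180.
Distance = |-74| / √180 = 74/√180 ≈ 5.516.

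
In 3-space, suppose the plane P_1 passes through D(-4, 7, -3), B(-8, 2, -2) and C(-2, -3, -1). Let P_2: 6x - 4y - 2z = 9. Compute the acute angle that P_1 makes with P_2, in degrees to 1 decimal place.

DB = (-4, -5, 1), DC = (2, -10, 2); a normal to P_1 is DB × DC = (0, 10, 50).
Using D: P_1 has equation 10y + 50z = -80.
cos θ = |n₁·n₂| / (|n₁||n₂|) = |-140| / (√2600 · √56).
θ = arccos(0.36690) ≈ 68.5°.

68.5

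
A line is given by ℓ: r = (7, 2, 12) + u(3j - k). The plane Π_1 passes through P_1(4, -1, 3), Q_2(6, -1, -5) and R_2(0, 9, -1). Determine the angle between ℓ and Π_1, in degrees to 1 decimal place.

20.2

P_1Q_2 = (2, 0, -8), P_1R_2 = (-4, 10, -4); a normal to Π_1 is P_1Q_2 × P_1R_2 = (80, 40, 20).
Using P_1: Π_1 has equation 80x + 40y + 20z = 340.
sin θ = |n·v| / (|n||v|) = |100| / (√8400 · √10) = 0.34503.
θ ≈ 20.2°.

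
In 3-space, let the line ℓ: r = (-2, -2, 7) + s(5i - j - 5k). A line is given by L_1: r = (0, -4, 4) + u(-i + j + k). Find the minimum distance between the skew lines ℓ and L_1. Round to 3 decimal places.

0.707

Common perpendicular direction n = (5, -1, -5) × (-1, 1, 1) = (4, 0, 4).
With w = (0, -4, 4) − (-2, -2, 7) = (2, -2, -3), w · n = -4.
Distance = |w · n| / |n| = |-4| / √32 ≈ 0.707.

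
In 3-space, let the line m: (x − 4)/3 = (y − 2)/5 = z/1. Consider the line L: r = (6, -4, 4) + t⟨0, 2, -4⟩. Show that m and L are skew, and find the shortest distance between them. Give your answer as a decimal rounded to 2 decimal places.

3.57

m has direction (3, 5, 1) through (4, 2, 0).
Common perpendicular direction n = (3, 5, 1) × (0, 2, -4) = (-22, 12, 6).
With w = (6, -4, 4) − (4, 2, 0) = (2, -6, 4), w · n = -92.
Since n ≠ 0 the lines are not parallel, and w · n = -92 ≠ 0 so they do not intersect; hence they are skew.
Distance = |w · n| / |n| = |-92| / √664 ≈ 3.57.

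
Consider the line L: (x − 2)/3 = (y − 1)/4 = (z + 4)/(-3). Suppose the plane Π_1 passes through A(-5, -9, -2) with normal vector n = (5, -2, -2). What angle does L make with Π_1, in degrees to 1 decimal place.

L has direction (3, 4, -3) through (2, 1, -4).
Π_1: n·r = n·A gives 5x - 2y - 2z = -3.
sin θ = |n·v| / (|n||v|) = |13| / (√33 · √34) = 0.38810.
θ ≈ 22.8°.

22.8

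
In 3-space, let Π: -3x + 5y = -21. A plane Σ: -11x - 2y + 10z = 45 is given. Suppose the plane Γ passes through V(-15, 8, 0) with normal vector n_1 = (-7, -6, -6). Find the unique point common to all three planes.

(-3, -6, 0)

Γ: n_1·r = n_1·V gives -7x - 6y - 6z = 57.
Solving the 3×3 linear system -3x + 5y = -21, -11x - 2y + 10z = 45, -7x - 6y - 6z = 57 (e.g. by elimination or Cramer's rule, determinant = -896) gives (-3, -6, 0).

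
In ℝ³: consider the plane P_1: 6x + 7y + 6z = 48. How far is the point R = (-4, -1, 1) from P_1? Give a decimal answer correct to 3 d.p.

6.636

n·R − d = (6)·(-4) + (7)·(-1) + (6)·(1) − 48 = -73; |n| = √121.
Distance = |-73| / √121 = 73/√121 ≈ 6.636.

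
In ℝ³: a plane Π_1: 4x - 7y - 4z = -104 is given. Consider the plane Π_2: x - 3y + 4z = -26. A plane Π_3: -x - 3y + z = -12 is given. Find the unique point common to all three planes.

Solving the 3×3 linear system 4x - 7y - 4z = -104, x - 3y + 4z = -26, -x - 3y + z = -12 (e.g. by elimination or Cramer's rule, determinant = 95) gives (-10, 8, 2).

(-10, 8, 2)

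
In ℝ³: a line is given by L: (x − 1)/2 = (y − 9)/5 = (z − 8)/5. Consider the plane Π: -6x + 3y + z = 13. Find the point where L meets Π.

L has direction (2, 5, 5) through (1, 9, 8).
Substitute r = (1, 9, 8) + t(2, 5, 5) into the plane: 29 + 8t = 13, so t = -2.
Intersection: (1, 9, 8) + (-2)·(2, 5, 5) = (-3, -1, -2).

(-3, -1, -2)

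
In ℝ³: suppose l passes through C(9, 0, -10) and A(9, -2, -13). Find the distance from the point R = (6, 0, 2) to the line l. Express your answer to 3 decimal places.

7.301

A direction vector for l is A − C = (0, -2, -3).
Taking (9, 0, -10) on l with direction v = (0, -2, -3): w = R − (9, 0, -10) = (-3, 0, 12), and w × v = (24, -9, 6).
Distance = |w × v| / |v| = √693 / √13 ≈ 7.301.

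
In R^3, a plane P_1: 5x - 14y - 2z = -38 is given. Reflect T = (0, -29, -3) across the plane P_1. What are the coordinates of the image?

λ = (n·T − d)/|n|² = (412 − (-38))/225 = 2.
Reflection = T − 2λn = (0, -29, -3) − 4·(5, -14, -2) = (-20, 27, 5).

(-20, 27, 5)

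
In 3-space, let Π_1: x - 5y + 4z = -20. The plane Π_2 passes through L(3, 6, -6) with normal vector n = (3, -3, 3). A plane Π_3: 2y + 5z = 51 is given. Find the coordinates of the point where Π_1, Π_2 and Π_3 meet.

Π_2: n·r = n·L gives 3x - 3y + 3z = -27.
Solving the 3×3 linear system x - 5y + 4z = -20, 3x - 3y + 3z = -27, 2y + 5z = 51 (e.g. by elimination or Cramer's rule, determinant = 78) gives (-8, 8, 7).

(-8, 8, 7)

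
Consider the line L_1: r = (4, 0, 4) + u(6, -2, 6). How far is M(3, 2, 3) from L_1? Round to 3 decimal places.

Taking (4, 0, 4) on L_1 with direction v = (6, -2, 6): w = M − (4, 0, 4) = (-1, 2, -1), and w × v = (10, 0, -10).
Distance = |w × v| / |v| = √200 / √76 ≈ 1.622.

1.622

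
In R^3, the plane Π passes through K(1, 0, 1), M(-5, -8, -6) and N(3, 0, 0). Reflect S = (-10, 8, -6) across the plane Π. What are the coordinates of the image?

KM = (-6, -8, -7), KN = (2, 0, -1); a normal to Π is KM × KN = (8, -20, 16).
Using K: Π has equation 8x - 20y + 16z = 24.
λ = (n·S − d)/|n|² = (-336 − 24)/720 = -1/2.
Reflection = S − 2λn = (-10, 8, -6) − (-1)·(8, -20, 16) = (-2, -12, 10).

(-2, -12, 10)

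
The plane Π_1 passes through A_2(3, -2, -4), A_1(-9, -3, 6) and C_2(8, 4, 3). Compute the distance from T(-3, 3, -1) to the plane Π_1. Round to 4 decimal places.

5.3072

A_2A_1 = (-12, -1, 10), A_2C_2 = (5, 6, 7); a normal to Π_1 is A_2A_1 × A_2C_2 = (-67, 134, -67).
Using A_2: Π_1 has equation -67x + 134y - 67z = -201.
n·T − d = (-67)·(-3) + (134)·(3) + (-67)·(-1) − (-201) = 871; |n| = √26934.
Distance = |871| / √26934 = 871/√26934 ≈ 5.3072.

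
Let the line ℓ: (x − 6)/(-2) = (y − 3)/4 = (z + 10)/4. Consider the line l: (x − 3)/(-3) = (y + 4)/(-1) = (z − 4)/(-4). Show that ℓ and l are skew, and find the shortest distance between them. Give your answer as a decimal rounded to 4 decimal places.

13.6750

ℓ has direction (-2, 4, 4) through (6, 3, -10).
l has direction (-3, -1, -4) through (3, -4, 4).
Common perpendicular direction n = (-2, 4, 4) × (-3, -1, -4) = (-12, -20, 14).
With w = (3, -4, 4) − (6, 3, -10) = (-3, -7, 14), w · n = 372.
Since n ≠ 0 the lines are not parallel, and w · n = 372 ≠ 0 so they do not intersect; hence they are skew.
Distance = |w · n| / |n| = |372| / √740 ≈ 13.6750.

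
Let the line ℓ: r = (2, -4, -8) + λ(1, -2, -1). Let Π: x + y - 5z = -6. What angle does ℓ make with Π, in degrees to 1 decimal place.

sin θ = |n·v| / (|n||v|) = |4| / (√27 · √6) = 0.31427.
θ ≈ 18.3°.

18.3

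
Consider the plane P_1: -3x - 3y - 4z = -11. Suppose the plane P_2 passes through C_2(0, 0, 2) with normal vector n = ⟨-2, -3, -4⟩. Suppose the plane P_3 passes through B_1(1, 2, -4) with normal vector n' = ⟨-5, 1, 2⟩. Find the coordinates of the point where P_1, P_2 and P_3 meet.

(3, -6, 5)

P_2: n·r = n·C_2 gives -2x - 3y - 4z = -8.
P_3: n'·r = n'·B_1 gives -5x + y + 2z = -11.
Solving the 3×3 linear system -3x - 3y - 4z = -11, -2x - 3y - 4z = -8, -5x + y + 2z = -11 (e.g. by elimination or Cramer's rule, determinant = 2) gives (3, -6, 5).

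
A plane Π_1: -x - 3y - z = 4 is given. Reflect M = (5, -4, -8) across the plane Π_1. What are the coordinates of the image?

λ = (n·M − d)/|n|² = (15 − 4)/11 = 1.
Reflection = M − 2λn = (5, -4, -8) − 2·(-1, -3, -1) = (7, 2, -6).

(7, 2, -6)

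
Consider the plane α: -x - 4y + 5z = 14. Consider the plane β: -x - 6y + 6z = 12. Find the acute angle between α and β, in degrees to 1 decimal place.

6.6

cos θ = |n₁·n₂| / (|n₁||n₂|) = |55| / (√42 · √73).
θ = arccos(0.99329) ≈ 6.6°.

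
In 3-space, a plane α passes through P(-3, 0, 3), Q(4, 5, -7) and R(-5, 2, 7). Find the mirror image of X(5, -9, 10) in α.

(-15, -5, -2)

PQ = (7, 5, -10), PR = (-2, 2, 4); a normal to α is PQ × PR = (40, -8, 24).
Using P: α has equation 40x - 8y + 24z = -48.
λ = (n·X − d)/|n|² = (512 − (-48))/2240 = 1/4.
Reflection = X − 2λn = (5, -9, 10) − (1/2)·(40, -8, 24) = (-15, -5, -2).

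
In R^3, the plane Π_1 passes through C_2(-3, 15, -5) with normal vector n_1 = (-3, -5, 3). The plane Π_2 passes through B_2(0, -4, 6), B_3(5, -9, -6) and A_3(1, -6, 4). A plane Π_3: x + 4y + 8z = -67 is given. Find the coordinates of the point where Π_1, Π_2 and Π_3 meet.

Π_1: n_1·r = n_1·C_2 gives -3x - 5y + 3z = -81.
B_2B_3 = (5, -5, -12), B_2A_3 = (1, -2, -2); a normal to Π_2 is B_2B_3 × B_2A_3 = (-14, -2, -5).
Using B_2: Π_2 has equation -14x - 2y - 5z = -22.
Solving the 3×3 linear system -3x - 5y + 3z = -81, -14x - 2y - 5z = -22, x + 4y + 8z = -67 (e.g. by elimination or Cramer's rule, determinant = -709) gives (5, 6, -12).

(5, 6, -12)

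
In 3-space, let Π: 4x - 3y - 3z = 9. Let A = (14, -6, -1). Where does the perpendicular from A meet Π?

Foot = A − λn with λ = (n·A − d)/|n|² = (77 − 9)/34 = 2.
Foot = (14, -6, -1) − 2·(4, -3, -3) = (6, 0, 5).

(6, 0, 5)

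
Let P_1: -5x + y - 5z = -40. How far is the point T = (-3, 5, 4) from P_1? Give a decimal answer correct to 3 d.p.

n·T − d = (-5)·(-3) + (1)·(5) + (-5)·(4) − (-40) = 40; |n| = √51.
Distance = |40| / √51 = 40/√51 ≈ 5.601.

5.601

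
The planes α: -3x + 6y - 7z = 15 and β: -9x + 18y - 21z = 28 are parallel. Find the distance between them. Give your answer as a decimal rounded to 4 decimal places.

Rescale β by 1/3: -3x + 6y - 7z = 28/3. Then distance = |15 − (28/3)| / √94 ≈ 0.5845.

0.5845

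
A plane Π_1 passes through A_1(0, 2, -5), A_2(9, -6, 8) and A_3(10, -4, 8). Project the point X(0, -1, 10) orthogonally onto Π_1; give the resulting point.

(6, -4, 4)

A_1A_2 = (9, -8, 13), A_1A_3 = (10, -6, 13); a normal to Π_1 is A_1A_2 × A_1A_3 = (-26, 13, 26).
Using A_1: Π_1 has equation -26x + 13y + 26z = -104.
Foot = X − λn with λ = (n·X − d)/|n|² = (247 − (-104))/1521 = 3/13.
Foot = (0, -1, 10) − (3/13)·(-26, 13, 26) = (6, -4, 4).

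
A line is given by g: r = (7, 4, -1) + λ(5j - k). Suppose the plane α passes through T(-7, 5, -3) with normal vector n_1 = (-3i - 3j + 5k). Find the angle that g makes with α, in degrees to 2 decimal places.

α: n_1·r = n_1·T gives -3x - 3y + 5z = -9.
sin θ = |n·v| / (|n||v|) = |-20| / (√43 · √26) = 0.59815.
θ ≈ 36.74°.

36.74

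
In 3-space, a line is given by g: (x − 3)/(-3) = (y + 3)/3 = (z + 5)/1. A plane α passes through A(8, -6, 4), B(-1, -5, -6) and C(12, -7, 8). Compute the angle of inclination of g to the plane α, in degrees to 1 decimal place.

g has direction (-3, 3, 1) through (3, -3, -5).
AB = (-9, 1, -10), AC = (4, -1, 4); a normal to α is AB × AC = (-6, -4, 5).
Using A: α has equation -6x - 4y + 5z = -4.
sin θ = |n·v| / (|n||v|) = |11| / (√77 · √19) = 0.28759.
θ ≈ 16.7°.

16.7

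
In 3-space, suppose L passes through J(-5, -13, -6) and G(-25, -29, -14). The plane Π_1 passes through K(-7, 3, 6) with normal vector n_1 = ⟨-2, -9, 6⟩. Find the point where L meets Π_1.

A direction vector for L is G − J = (-20, -16, -8).
Π_1: n_1·r = n_1·K gives -2x - 9y + 6z = 23.
Substitute r = (-5, -13, -6) + t(-20, -16, -8) into the plane: 91 + 136t = 23, so t = -1/2.
Intersection: (-5, -13, -6) + (-1/2)·(-20, -16, -8) = (5, -5, -2).

(5, -5, -2)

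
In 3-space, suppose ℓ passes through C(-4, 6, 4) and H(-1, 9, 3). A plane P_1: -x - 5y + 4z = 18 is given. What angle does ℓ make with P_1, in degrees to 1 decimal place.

51.2

A direction vector for ℓ is H − C = (3, 3, -1).
sin θ = |n·v| / (|n||v|) = |-22| / (√42 · √19) = 0.77879.
θ ≈ 51.2°.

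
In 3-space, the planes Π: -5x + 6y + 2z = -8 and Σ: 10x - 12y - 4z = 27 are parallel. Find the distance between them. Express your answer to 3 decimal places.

Rescale Σ by 1/(-2): -5x + 6y + 2z = -27/2. Then distance = |-8 − (-27/2)| / √65 ≈ 0.682.

0.682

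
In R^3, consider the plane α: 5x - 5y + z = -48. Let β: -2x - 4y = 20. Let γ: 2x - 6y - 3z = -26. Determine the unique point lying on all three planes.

(-10, 0, 2)

Solving the 3×3 linear system 5x - 5y + z = -48, -2x - 4y = 20, 2x - 6y - 3z = -26 (e.g. by elimination or Cramer's rule, determinant = 110) gives (-10, 0, 2).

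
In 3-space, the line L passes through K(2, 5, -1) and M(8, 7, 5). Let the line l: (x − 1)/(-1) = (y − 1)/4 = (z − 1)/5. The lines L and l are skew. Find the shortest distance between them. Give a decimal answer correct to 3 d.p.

A direction vector for L is M − K = (6, 2, 6).
l has direction (-1, 4, 5) through (1, 1, 1).
Common perpendicular direction n = (6, 2, 6) × (-1, 4, 5) = (-14, -36, 26).
With w = (1, 1, 1) − (2, 5, -1) = (-1, -4, 2), w · n = 210.
Distance = |w · n| / |n| = |210| / √2168 ≈ 4.510.

4.510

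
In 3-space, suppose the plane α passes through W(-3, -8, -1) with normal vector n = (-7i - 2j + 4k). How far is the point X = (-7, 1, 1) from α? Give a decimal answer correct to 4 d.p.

2.1669

α: n·r = n·W gives -7x - 2y + 4z = 33.
n·X − d = (-7)·(-7) + (-2)·(1) + (4)·(1) − 33 = 18; |n| = √69.
Distance = |18| / √69 = 18/√69 ≈ 2.1669.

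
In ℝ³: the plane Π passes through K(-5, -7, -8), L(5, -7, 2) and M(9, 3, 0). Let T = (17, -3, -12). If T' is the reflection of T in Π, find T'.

(-3, 9, 8)

KL = (10, 0, 10), KM = (14, 10, 8); a normal to Π is KL × KM = (-100, 60, 100).
Using K: Π has equation -100x + 60y + 100z = -720.
λ = (n·T − d)/|n|² = (-3080 − (-720))/23600 = -1/10.
Reflection = T − 2λn = (17, -3, -12) − (-1/5)·(-100, 60, 100) = (-3, 9, 8).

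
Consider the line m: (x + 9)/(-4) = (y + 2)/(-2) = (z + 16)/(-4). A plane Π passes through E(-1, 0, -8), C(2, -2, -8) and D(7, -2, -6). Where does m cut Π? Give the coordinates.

m has direction (-4, -2, -4) through (-9, -2, -16).
EC = (3, -2, 0), ED = (8, -2, 2); a normal to Π is EC × ED = (-4, -6, 10).
Using E: Π has equation -4x - 6y + 10z = -76.
Substitute r = (-9, -2, -16) + t(-4, -2, -4) into the plane: -112 + (-12)t = -76, so t = -3.
Intersection: (-9, -2, -16) + (-3)·(-4, -2, -4) = (3, 4, -4).

(3, 4, -4)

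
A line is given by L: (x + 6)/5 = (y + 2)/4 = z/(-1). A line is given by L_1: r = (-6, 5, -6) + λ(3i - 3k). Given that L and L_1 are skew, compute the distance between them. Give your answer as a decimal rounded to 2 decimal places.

L has direction (5, 4, -1) through (-6, -2, 0).
Common perpendicular direction n = (5, 4, -1) × (3, 0, -3) = (-12, 12, -12).
With w = (-6, 5, -6) − (-6, -2, 0) = (0, 7, -6), w · n = 156.
Distance = |w · n| / |n| = |156| / √432 ≈ 7.51.

7.51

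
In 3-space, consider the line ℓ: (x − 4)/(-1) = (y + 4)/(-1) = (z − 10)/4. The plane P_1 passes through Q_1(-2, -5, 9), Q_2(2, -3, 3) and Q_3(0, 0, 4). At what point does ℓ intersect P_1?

(8, 0, -6)

ℓ has direction (-1, -1, 4) through (4, -4, 10).
Q_1Q_2 = (4, 2, -6), Q_1Q_3 = (2, 5, -5); a normal to P_1 is Q_1Q_2 × Q_1Q_3 = (20, 8, 16).
Using Q_1: P_1 has equation 20x + 8y + 16z = 64.
Substitute r = (4, -4, 10) + t(-1, -1, 4) into the plane: 208 + 36t = 64, so t = -4.
Intersection: (4, -4, 10) + (-4)·(-1, -1, 4) = (8, 0, -6).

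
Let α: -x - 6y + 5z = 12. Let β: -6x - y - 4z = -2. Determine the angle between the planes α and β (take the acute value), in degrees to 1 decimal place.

82.0

cos θ = |n₁·n₂| / (|n₁||n₂|) = |-8| / (√62 · √53).
θ = arccos(0.13956) ≈ 82.0°.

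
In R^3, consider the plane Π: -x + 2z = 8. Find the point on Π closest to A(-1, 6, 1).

(-2, 6, 3)

Foot = A − λn with λ = (n·A − d)/|n|² = (3 − 8)/5 = -1.
Foot = (-1, 6, 1) − (-1)·(-1, 0, 2) = (-2, 6, 3).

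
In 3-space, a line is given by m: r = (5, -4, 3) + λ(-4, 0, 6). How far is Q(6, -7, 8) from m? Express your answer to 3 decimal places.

4.690

Taking (5, -4, 3) on m with direction v = (-4, 0, 6): w = Q − (5, -4, 3) = (1, -3, 5), and w × v = (-18, -26, -12).
Distance = |w × v| / |v| = √1144 / √52 ≈ 4.690.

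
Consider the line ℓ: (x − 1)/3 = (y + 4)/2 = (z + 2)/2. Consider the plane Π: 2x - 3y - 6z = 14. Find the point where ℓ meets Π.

(4, -2, 0)

ℓ has direction (3, 2, 2) through (1, -4, -2).
Substitute r = (1, -4, -2) + t(3, 2, 2) into the plane: 26 + (-12)t = 14, so t = 1.
Intersection: (1, -4, -2) + 1·(3, 2, 2) = (4, -2, 0).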